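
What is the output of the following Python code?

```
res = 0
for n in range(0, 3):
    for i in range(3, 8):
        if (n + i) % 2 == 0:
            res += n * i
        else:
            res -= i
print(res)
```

n=0,i=3: odd sum, res = 0-3 = -3
n=0,i=4: even sum, res = (-3)+0 = -3
n=0,i=5: odd sum, res = (-3)-5 = -8
n=0,i=6: even sum, res = (-8)+0 = -8
n=0,i=7: odd sum, res = (-8)-7 = -15
n=1,i=3: even sum, res = (-15)+3 = -12
n=1,i=4: odd sum, res = (-12)-4 = -16
n=1,i=5: even sum, res = (-16)+5 = -11
n=1,i=6: odd sum, res = (-11)-6 = -17
n=1,i=7: even sum, res = (-17)+7 = -10
n=2,i=3: odd sum, res = (-10)-3 = -13
n=2,i=4: even sum, res = (-13)+8 = -5
n=2,i=5: odd sum, res = (-5)-5 = -10
n=2,i=6: even sum, res = (-10)+12 = 2
n=2,i=7: odd sum, res = 2-7 = -5

-5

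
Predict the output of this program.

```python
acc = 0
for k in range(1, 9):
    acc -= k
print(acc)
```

k=1: acc = 0-1 = -1
k=2: acc = (-1)-2 = -3
k=3: acc = (-3)-3 = -6
k=4: acc = (-6)-4 = -10
k=5: acc = (-10)-5 = -15
k=6: acc = (-15)-6 = -21
k=7: acc = (-21)-7 = -28
k=8: acc = (-28)-8 = -36

-36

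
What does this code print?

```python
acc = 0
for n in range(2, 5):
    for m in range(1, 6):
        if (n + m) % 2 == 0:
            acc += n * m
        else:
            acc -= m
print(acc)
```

39

n=2,m=1: odd sum, acc = 0-1 = -1
n=2,m=2: even sum, acc = (-1)+4 = 3
n=2,m=3: odd sum, acc = 3-3 = 0
n=2,m=4: even sum, acc = 0+8 = 8
n=2,m=5: odd sum, acc = 8-5 = 3
n=3,m=1: even sum, acc = 3+3 = 6
n=3,m=2: odd sum, acc = 6-2 = 4
n=3,m=3: even sum, acc = 4+9 = 13
n=3,m=4: odd sum, acc = 13-4 = 9
n=3,m=5: even sum, acc = 9+15 = 24
n=4,m=1: odd sum, acc = 24-1 = 23
n=4,m=2: even sum, acc = 23+8 = 31
n=4,m=3: odd sum, acc = 31-3 = 28
n=4,m=4: even sum, acc = 28+16 = 44
n=4,m=5: odd sum, acc = 44-5 = 39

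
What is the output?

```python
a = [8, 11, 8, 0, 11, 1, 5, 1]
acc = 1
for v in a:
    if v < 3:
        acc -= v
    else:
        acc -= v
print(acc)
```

-44

v=8: not <3, acc = 1-8 = -7
v=11: not <3, acc = (-7)-11 = -18
v=8: not <3, acc = (-18)-8 = -26
v=0: <3, acc = (-26)-0 = -26
v=11: not <3, acc = (-26)-11 = -37
v=1: <3, acc = (-37)-1 = -38
v=5: not <3, acc = (-38)-5 = -43
v=1: <3, acc = (-43)-1 = -44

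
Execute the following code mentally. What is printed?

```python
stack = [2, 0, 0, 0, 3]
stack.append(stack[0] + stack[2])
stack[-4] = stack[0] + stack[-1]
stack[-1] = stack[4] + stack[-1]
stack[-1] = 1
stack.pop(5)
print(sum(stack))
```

append stack[0]+stack[2] = 2+0 = 2 → [2, 0, 0, 0, 3, 2]
stack[-4] = stack[0]+stack[-1] = 2+2 = 4 → [2, 0, 4, 0, 3, 2]
stack[-1] = stack[4]+stack[-1] = 3+2 = 5 → [2, 0, 4, 0, 3, 5]
stack[-1] = 1 → [2, 0, 4, 0, 3, 1]
pop(5) removes 1 → [2, 0, 4, 0, 3]
sum = 9

9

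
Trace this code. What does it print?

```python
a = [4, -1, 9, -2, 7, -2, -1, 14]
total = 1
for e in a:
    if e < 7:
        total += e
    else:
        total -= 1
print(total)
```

e=4: <7, total = 1+4 = 5
e=-1: <7, total = 5+(-1) = 4
e=9: not <7, total = 4-1 = 3
e=-2: <7, total = 3+(-2) = 1
e=7: not <7, total = 1-1 = 0
e=-2: <7, total = 0+(-2) = -2
e=-1: <7, total = (-2)+(-1) = -3
e=14: not <7, total = (-3)-1 = -4

-4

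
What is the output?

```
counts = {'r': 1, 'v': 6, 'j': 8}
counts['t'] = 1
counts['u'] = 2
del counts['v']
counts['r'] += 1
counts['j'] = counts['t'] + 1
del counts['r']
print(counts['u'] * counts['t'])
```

counts['t'] = 1 → {'r': 1, 'v': 6, 'j': 8, 't': 1}
counts['u'] = 2 → {'r': 1, 'v': 6, 'j': 8, 't': 1, 'u': 2}
del 'v' → {'r': 1, 'j': 8, 't': 1, 'u': 2}
counts['r'] = 1+1 = 2 → {'r': 2, 'j': 8, 't': 1, 'u': 2}
counts['j'] = counts['t']+1 = 2 → {'r': 2, 'j': 2, 't': 1, 'u': 2}
del 'r' → {'j': 2, 't': 1, 'u': 2}
counts['u']*counts['t'] = 2*1 = 2

2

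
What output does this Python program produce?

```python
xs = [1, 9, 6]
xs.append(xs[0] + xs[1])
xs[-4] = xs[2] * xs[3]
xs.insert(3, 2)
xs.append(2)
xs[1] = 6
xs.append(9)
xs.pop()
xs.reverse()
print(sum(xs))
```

append xs[0]+xs[1] = 1+9 = 10 → [1, 9, 6, 10]
xs[-4] = xs[2]*xs[3] = 6*10 = 60 → [60, 9, 6, 10]
insert 2 at 3 → [60, 9, 6, 2, 10]
append 2 → [60, 9, 6, 2, 10, 2]
xs[1] = 6 → [60, 6, 6, 2, 10, 2]
append 9 → [60, 6, 6, 2, 10, 2, 9]
pop() removes 9 → [60, 6, 6, 2, 10, 2]
reverse → [2, 10, 2, 6, 6, 60]
sum = 86

86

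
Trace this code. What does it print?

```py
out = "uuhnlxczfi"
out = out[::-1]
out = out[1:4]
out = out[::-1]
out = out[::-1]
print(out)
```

fzc

reverse → 'ifzcxlnhuu'
slice [1:4] → 'fzc'
reverse → 'czf'
reverse → 'fzc'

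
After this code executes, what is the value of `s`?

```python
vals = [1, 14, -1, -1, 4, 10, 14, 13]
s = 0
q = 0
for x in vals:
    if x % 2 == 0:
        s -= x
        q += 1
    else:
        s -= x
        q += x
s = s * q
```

-864

x=1: not even, s = 0-1 = -1; q=1
x=14: even, s = (-1)-14 = -15; q=2
x=-1: not even, s = (-15)-(-1) = -14; q=1
x=-1: not even, s = (-14)-(-1) = -13; q=0
x=4: even, s = (-13)-4 = -17; q=1
x=10: even, s = (-17)-10 = -27; q=2
x=14: even, s = (-27)-14 = -41; q=3
x=13: not even, s = (-41)-13 = -54; q=16
s*q = (-54)*16 = -864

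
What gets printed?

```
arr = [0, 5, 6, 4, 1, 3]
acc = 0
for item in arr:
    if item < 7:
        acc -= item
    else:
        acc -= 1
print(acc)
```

item=0: <7, acc = 0-0 = 0
item=5: <7, acc = 0-5 = -5
item=6: <7, acc = (-5)-6 = -11
item=4: <7, acc = (-11)-4 = -15
item=1: <7, acc = (-15)-1 = -16
item=3: <7, acc = (-16)-3 = -19

-19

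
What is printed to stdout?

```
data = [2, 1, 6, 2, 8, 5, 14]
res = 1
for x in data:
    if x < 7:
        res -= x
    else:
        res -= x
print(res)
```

-37

x=2: <7, res = 1-2 = -1
x=1: <7, res = (-1)-1 = -2
x=6: <7, res = (-2)-6 = -8
x=2: <7, res = (-8)-2 = -10
x=8: not <7, res = (-10)-8 = -18
x=5: <7, res = (-18)-5 = -23
x=14: not <7, res = (-23)-14 = -37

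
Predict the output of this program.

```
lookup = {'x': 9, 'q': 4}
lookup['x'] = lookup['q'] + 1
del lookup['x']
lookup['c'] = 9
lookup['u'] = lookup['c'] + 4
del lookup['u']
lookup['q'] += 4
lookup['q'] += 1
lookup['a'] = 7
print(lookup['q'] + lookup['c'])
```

lookup['x'] = lookup['q']+1 = 5 → {'x': 5, 'q': 4}
del 'x' → {'q': 4}
lookup['c'] = 9 → {'q': 4, 'c': 9}
lookup['u'] = lookup['c']+4 = 13 → {'q': 4, 'c': 9, 'u': 13}
del 'u' → {'q': 4, 'c': 9}
lookup['q'] = 4+4 = 8 → {'q': 8, 'c': 9}
lookup['q'] = 8+1 = 9 → {'q': 9, 'c': 9}
lookup['a'] = 7 → {'q': 9, 'c': 9, 'a': 7}
lookup['q']+lookup['c'] = 9+9 = 18

18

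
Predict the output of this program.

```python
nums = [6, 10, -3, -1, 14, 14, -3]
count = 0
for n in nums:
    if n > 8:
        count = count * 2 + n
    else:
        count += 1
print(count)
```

n=6: not >8, count = 0+1 = 1
n=10: >8, count = 1*2+10 = 12
n=-3: not >8, count = 12+1 = 13
n=-1: not >8, count = 13+1 = 14
n=14: >8, count = 14*2+14 = 42
n=14: >8, count = 42*2+14 = 98
n=-3: not >8, count = 98+1 = 99

99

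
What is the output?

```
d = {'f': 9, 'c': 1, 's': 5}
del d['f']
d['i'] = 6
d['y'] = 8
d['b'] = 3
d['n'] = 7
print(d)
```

{'c': 1, 's': 5, 'i': 6, 'y': 8, 'b': 3, 'n': 7}

del 'f' → {'c': 1, 's': 5}
d['i'] = 6 → {'c': 1, 's': 5, 'i': 6}
d['y'] = 8 → {'c': 1, 's': 5, 'i': 6, 'y': 8}
d['b'] = 3 → {'c': 1, 's': 5, 'i': 6, 'y': 8, 'b': 3}
d['n'] = 7 → {'c': 1, 's': 5, 'i': 6, 'y': 8, 'b': 3, 'n': 7}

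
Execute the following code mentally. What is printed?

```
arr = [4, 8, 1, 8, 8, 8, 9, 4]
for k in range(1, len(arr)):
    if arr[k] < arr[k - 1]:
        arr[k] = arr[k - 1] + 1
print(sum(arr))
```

k=1: 8>=4, unchanged → [4, 8, 1, 8, 8, 8, 9, 4]
k=2: 1<8, arr[2] = 8+1 = 9 → [4, 8, 9, 8, 8, 8, 9, 4]
k=3: 8<9, arr[3] = 9+1 = 10 → [4, 8, 9, 10, 8, 8, 9, 4]
k=4: 8<10, arr[4] = 10+1 = 11 → [4, 8, 9, 10, 11, 8, 9, 4]
k=5: 8<11, arr[5] = 11+1 = 12 → [4, 8, 9, 10, 11, 12, 9, 4]
k=6: 9<12, arr[6] = 12+1 = 13 → [4, 8, 9, 10, 11, 12, 13, 4]
k=7: 4<13, arr[7] = 13+1 = 14 → [4, 8, 9, 10, 11, 12, 13, 14]
sum = 81

81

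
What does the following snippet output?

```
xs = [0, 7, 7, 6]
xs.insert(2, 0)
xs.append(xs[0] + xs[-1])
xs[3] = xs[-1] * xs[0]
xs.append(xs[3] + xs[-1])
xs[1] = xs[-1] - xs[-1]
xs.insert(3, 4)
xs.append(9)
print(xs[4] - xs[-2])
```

-6

insert 0 at 2 → [0, 7, 0, 7, 6]
append xs[0]+xs[-1] = 0+6 = 6 → [0, 7, 0, 7, 6, 6]
xs[3] = xs[-1]*xs[0] = 6*0 = 0 → [0, 7, 0, 0, 6, 6]
append xs[3]+xs[-1] = 0+6 = 6 → [0, 7, 0, 0, 6, 6, 6]
xs[1] = xs[-1]-xs[-1] = 6-6 = 0 → [0, 0, 0, 0, 6, 6, 6]
insert 4 at 3 → [0, 0, 0, 4, 0, 6, 6, 6]
append 9 → [0, 0, 0, 4, 0, 6, 6, 6, 9]
xs[4]-xs[-2] = 0-6 = -6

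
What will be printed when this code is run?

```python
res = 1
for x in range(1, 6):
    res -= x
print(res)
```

x=1: res = 1-1 = 0
x=2: res = 0-2 = -2
x=3: res = (-2)-3 = -5
x=4: res = (-5)-4 = -9
x=5: res = (-9)-5 = -14

-14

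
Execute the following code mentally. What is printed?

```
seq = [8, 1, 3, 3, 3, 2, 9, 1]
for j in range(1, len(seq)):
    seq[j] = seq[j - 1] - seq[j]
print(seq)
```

j=1: seq[1] = 8-1 = 7 → [8, 7, 3, 3, 3, 2, 9, 1]
j=2: seq[2] = 7-3 = 4 → [8, 7, 4, 3, 3, 2, 9, 1]
j=3: seq[3] = 4-3 = 1 → [8, 7, 4, 1, 3, 2, 9, 1]
j=4: seq[4] = 1-3 = -2 → [8, 7, 4, 1, -2, 2, 9, 1]
j=5: seq[5] = (-2)-2 = -4 → [8, 7, 4, 1, -2, -4, 9, 1]
j=6: seq[6] = (-4)-9 = -13 → [8, 7, 4, 1, -2, -4, -13, 1]
j=7: seq[7] = (-13)-1 = -14 → [8, 7, 4, 1, -2, -4, -13, -14]

[8, 7, 4, 1, -2, -4, -13, -14]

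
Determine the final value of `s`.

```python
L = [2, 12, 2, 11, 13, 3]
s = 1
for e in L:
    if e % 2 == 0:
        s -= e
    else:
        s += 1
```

e=2: even, s = 1-2 = -1
e=12: even, s = (-1)-12 = -13
e=2: even, s = (-13)-2 = -15
e=11: not even, s = (-15)+1 = -14
e=13: not even, s = (-14)+1 = -13
e=3: not even, s = (-13)+1 = -12

-12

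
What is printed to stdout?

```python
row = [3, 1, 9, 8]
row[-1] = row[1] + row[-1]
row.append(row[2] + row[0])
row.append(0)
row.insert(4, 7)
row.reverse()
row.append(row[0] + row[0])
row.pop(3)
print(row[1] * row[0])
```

row[-1] = row[1]+row[-1] = 1+8 = 9 → [3, 1, 9, 9]
append row[2]+row[0] = 9+3 = 12 → [3, 1, 9, 9, 12]
append 0 → [3, 1, 9, 9, 12, 0]
insert 7 at 4 → [3, 1, 9, 9, 7, 12, 0]
reverse → [0, 12, 7, 9, 9, 1, 3]
append row[0]+row[0] = 0+0 = 0 → [0, 12, 7, 9, 9, 1, 3, 0]
pop(3) removes 9 → [0, 12, 7, 9, 1, 3, 0]
row[1]*row[0] = 12*0 = 0

0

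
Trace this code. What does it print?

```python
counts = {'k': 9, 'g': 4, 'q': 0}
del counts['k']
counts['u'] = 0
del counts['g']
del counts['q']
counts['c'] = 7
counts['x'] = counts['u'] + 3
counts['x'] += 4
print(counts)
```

del 'k' → {'g': 4, 'q': 0}
counts['u'] = 0 → {'g': 4, 'q': 0, 'u': 0}
del 'g' → {'q': 0, 'u': 0}
del 'q' → {'u': 0}
counts['c'] = 7 → {'u': 0, 'c': 7}
counts['x'] = counts['u']+3 = 3 → {'u': 0, 'c': 7, 'x': 3}
counts['x'] = 3+4 = 7 → {'u': 0, 'c': 7, 'x': 7}

{'u': 0, 'c': 7, 'x': 7}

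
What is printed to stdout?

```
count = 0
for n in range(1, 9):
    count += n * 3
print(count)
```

108

n=1: count = 0+1*3 = 3
n=2: count = 3+2*3 = 9
n=3: count = 9+3*3 = 18
n=4: count = 18+4*3 = 30
n=5: count = 30+5*3 = 45
n=6: count = 45+6*3 = 63
n=7: count = 63+7*3 = 84
n=8: count = 84+8*3 = 108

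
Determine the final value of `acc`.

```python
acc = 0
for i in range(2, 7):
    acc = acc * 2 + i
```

88

i=2: acc = 0*2+2 = 2
i=3: acc = 2*2+3 = 7
i=4: acc = 7*2+4 = 18
i=5: acc = 18*2+5 = 41
i=6: acc = 41*2+6 = 88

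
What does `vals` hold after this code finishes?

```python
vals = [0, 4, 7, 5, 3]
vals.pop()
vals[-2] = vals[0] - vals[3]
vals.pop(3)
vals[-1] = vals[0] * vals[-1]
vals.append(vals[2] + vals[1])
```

pop() removes 3 → [0, 4, 7, 5]
vals[-2] = vals[0]-vals[3] = 0-5 = -5 → [0, 4, -5, 5]
pop(3) removes 5 → [0, 4, -5]
vals[-1] = vals[0]*vals[-1] = 0*(-5) = 0 → [0, 4, 0]
append vals[2]+vals[1] = 0+4 = 4 → [0, 4, 0, 4]

[0, 4, 0, 4]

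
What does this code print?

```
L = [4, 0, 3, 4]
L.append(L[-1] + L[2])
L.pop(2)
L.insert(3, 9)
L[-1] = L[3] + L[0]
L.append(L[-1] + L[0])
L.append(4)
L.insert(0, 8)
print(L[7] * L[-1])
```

append L[-1]+L[2] = 4+3 = 7 → [4, 0, 3, 4, 7]
pop(2) removes 3 → [4, 0, 4, 7]
insert 9 at 3 → [4, 0, 4, 9, 7]
L[-1] = L[3]+L[0] = 9+4 = 13 → [4, 0, 4, 9, 13]
append L[-1]+L[0] = 13+4 = 17 → [4, 0, 4, 9, 13, 17]
append 4 → [4, 0, 4, 9, 13, 17, 4]
insert 8 at 0 → [8, 4, 0, 4, 9, 13, 17, 4]
L[7]*L[-1] = 4*4 = 16

16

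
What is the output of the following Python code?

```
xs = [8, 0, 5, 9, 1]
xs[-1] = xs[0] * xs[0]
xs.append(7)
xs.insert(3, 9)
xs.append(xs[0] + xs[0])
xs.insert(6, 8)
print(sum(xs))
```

126

xs[-1] = xs[0]*xs[0] = 8*8 = 64 → [8, 0, 5, 9, 64]
append 7 → [8, 0, 5, 9, 64, 7]
insert 9 at 3 → [8, 0, 5, 9, 9, 64, 7]
append xs[0]+xs[0] = 8+8 = 16 → [8, 0, 5, 9, 9, 64, 7, 16]
insert 8 at 6 → [8, 0, 5, 9, 9, 64, 8, 7, 16]
sum = 126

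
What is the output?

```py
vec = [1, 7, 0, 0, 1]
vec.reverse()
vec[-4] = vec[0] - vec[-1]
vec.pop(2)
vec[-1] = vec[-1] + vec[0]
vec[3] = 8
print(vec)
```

reverse → [1, 0, 0, 7, 1]
vec[-4] = vec[0]-vec[-1] = 1-1 = 0 → [1, 0, 0, 7, 1]
pop(2) removes 0 → [1, 0, 7, 1]
vec[-1] = vec[-1]+vec[0] = 1+1 = 2 → [1, 0, 7, 2]
vec[3] = 8 → [1, 0, 7, 8]

[1, 0, 7, 8]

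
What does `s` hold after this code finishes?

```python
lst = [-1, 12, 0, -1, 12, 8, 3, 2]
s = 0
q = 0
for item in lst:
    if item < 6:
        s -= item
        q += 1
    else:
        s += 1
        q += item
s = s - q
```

item=-1: <6, s = 0-(-1) = 1; q=1
item=12: not <6, s = 1+1 = 2; q=13
item=0: <6, s = 2-0 = 2; q=14
item=-1: <6, s = 2-(-1) = 3; q=15
item=12: not <6, s = 3+1 = 4; q=27
item=8: not <6, s = 4+1 = 5; q=35
item=3: <6, s = 5-3 = 2; q=36
item=2: <6, s = 2-2 = 0; q=37
s-q = 0-37 = -37

-37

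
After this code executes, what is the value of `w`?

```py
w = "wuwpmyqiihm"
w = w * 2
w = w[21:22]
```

'm'

repeat ×2 → 'wuwpmyqiihmwuwpmyqiihm'
slice [21:22] → 'm'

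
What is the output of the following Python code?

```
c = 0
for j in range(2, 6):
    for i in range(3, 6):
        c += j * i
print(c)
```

j=2,i=3: c = 0+6 = 6
j=2,i=4: c = 6+8 = 14
j=2,i=5: c = 14+10 = 24
j=3,i=3: c = 24+9 = 33
j=3,i=4: c = 33+12 = 45
j=3,i=5: c = 45+15 = 60
j=4,i=3: c = 60+12 = 72
j=4,i=4: c = 72+16 = 88
j=4,i=5: c = 88+20 = 108
j=5,i=3: c = 108+15 = 123
j=5,i=4: c = 123+20 = 143
j=5,i=5: c = 143+25 = 168

168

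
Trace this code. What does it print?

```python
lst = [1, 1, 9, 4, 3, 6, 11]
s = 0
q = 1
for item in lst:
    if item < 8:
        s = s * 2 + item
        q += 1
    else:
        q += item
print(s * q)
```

item=1: <8, s = 0*2+1 = 1; q=2
item=1: <8, s = 1*2+1 = 3; q=3
item=9: not <8; q=12
item=4: <8, s = 3*2+4 = 10; q=13
item=3: <8, s = 10*2+3 = 23; q=14
item=6: <8, s = 23*2+6 = 52; q=15
item=11: not <8; q=26
s*q = 52*26 = 1352

1352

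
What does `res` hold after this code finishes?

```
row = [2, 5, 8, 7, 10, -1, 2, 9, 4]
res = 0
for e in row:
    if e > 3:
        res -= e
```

-43

e=2: not >3
e=5: >3, res = 0-5 = -5
e=8: >3, res = (-5)-8 = -13
e=7: >3, res = (-13)-7 = -20
e=10: >3, res = (-20)-10 = -30
e=-1: not >3
e=2: not >3
e=9: >3, res = (-30)-9 = -39
e=4: >3, res = (-39)-4 = -43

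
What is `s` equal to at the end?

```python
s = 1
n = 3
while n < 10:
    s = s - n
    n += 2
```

n=3: s = 1-3 = -2
n=5: s = (-2)-5 = -7
n=7: s = (-7)-7 = -14
n=9: s = (-14)-9 = -23

-23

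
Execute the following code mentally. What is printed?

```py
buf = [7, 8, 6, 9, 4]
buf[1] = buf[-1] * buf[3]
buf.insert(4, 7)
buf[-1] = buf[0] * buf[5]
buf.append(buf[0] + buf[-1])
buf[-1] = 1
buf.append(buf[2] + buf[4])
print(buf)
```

buf[1] = buf[-1]*buf[3] = 4*9 = 36 → [7, 36, 6, 9, 4]
insert 7 at 4 → [7, 36, 6, 9, 7, 4]
buf[-1] = buf[0]*buf[5] = 7*4 = 28 → [7, 36, 6, 9, 7, 28]
append buf[0]+buf[-1] = 7+28 = 35 → [7, 36, 6, 9, 7, 28, 35]
buf[-1] = 1 → [7, 36, 6, 9, 7, 28, 1]
append buf[2]+buf[4] = 6+7 = 13 → [7, 36, 6, 9, 7, 28, 1, 13]

[7, 36, 6, 9, 7, 28, 1, 13]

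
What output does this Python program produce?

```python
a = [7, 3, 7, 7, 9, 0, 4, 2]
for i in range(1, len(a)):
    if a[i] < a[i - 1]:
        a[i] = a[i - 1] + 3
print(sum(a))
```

i=1: 3<7, a[1] = 7+3 = 10 → [7, 10, 7, 7, 9, 0, 4, 2]
i=2: 7<10, a[2] = 10+3 = 13 → [7, 10, 13, 7, 9, 0, 4, 2]
i=3: 7<13, a[3] = 13+3 = 16 → [7, 10, 13, 16, 9, 0, 4, 2]
i=4: 9<16, a[4] = 16+3 = 19 → [7, 10, 13, 16, 19, 0, 4, 2]
i=5: 0<19, a[5] = 19+3 = 22 → [7, 10, 13, 16, 19, 22, 4, 2]
i=6: 4<22, a[6] = 22+3 = 25 → [7, 10, 13, 16, 19, 22, 25, 2]
i=7: 2<25, a[7] = 25+3 = 28 → [7, 10, 13, 16, 19, 22, 25, 28]
sum = 140

140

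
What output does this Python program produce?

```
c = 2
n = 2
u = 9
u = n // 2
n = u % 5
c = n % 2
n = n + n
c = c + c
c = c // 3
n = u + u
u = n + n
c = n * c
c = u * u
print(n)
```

2

u = 2//2 = 1
n = 1%5 = 1
c = 1%2 = 1
n = 1+1 = 2
c = 1+1 = 2
c = 2//3 = 0
n = 1+1 = 2
u = 2+2 = 4
c = 2*0 = 0
c = 4*4 = 16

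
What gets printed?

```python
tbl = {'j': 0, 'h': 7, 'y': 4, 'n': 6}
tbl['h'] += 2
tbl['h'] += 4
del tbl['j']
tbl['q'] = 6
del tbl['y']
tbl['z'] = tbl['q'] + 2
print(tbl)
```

tbl['h'] = 7+2 = 9 → {'j': 0, 'h': 9, 'y': 4, 'n': 6}
tbl['h'] = 9+4 = 13 → {'j': 0, 'h': 13, 'y': 4, 'n': 6}
del 'j' → {'h': 13, 'y': 4, 'n': 6}
tbl['q'] = 6 → {'h': 13, 'y': 4, 'n': 6, 'q': 6}
del 'y' → {'h': 13, 'n': 6, 'q': 6}
tbl['z'] = tbl['q']+2 = 8 → {'h': 13, 'n': 6, 'q': 6, 'z': 8}

{'h': 13, 'n': 6, 'q': 6, 'z': 8}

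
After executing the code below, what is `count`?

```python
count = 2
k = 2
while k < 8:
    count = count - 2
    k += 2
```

-4

k=2: count = 2-2 = 0
k=4: count = 0-2 = -2
k=6: count = (-2)-2 = -4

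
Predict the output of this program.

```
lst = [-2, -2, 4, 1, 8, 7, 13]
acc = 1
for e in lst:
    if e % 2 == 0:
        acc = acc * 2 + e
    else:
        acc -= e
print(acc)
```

-14

e=-2: even, acc = 1*2+(-2) = 0
e=-2: even, acc = 0*2+(-2) = -2
e=4: even, acc = (-2)*2+4 = 0
e=1: not even, acc = 0-1 = -1
e=8: even, acc = (-1)*2+8 = 6
e=7: not even, acc = 6-7 = -1
e=13: not even, acc = (-1)-13 = -14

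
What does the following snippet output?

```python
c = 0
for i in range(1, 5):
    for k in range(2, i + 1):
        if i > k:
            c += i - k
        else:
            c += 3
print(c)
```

i=2,k=2: not 2>2, c = 0+3 = 3
i=3,k=2: 3>2, c = 3+1 = 4
i=3,k=3: not 3>3, c = 4+3 = 7
i=4,k=2: 4>2, c = 7+2 = 9
i=4,k=3: 4>3, c = 9+1 = 10
i=4,k=4: not 4>4, c = 10+3 = 13

13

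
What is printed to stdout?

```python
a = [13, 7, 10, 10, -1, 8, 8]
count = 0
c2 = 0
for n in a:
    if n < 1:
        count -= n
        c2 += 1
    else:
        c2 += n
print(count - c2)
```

n=13: not <1; c2=13
n=7: not <1; c2=20
n=10: not <1; c2=30
n=10: not <1; c2=40
n=-1: <1, count = 0-(-1) = 1; c2=41
n=8: not <1; c2=49
n=8: not <1; c2=57
count-c2 = 1-57 = -56

-56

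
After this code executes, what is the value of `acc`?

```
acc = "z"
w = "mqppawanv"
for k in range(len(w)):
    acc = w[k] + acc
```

k=0: prepend 'm' → 'mz'
k=1: prepend 'q' → 'qmz'
k=2: prepend 'p' → 'pqmz'
k=3: prepend 'p' → 'ppqmz'
k=4: prepend 'a' → 'appqmz'
k=5: prepend 'w' → 'wappqmz'
k=6: prepend 'a' → 'awappqmz'
k=7: prepend 'n' → 'nawappqmz'
k=8: prepend 'v' → 'vnawappqmz'

'vnawappqmz'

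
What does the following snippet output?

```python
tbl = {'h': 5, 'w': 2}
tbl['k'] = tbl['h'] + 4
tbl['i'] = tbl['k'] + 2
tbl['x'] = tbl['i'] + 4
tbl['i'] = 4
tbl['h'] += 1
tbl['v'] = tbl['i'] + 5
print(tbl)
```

tbl['k'] = tbl['h']+4 = 9 → {'h': 5, 'w': 2, 'k': 9}
tbl['i'] = tbl['k']+2 = 11 → {'h': 5, 'w': 2, 'k': 9, 'i': 11}
tbl['x'] = tbl['i']+4 = 15 → {'h': 5, 'w': 2, 'k': 9, 'i': 11, 'x': 15}
tbl['i'] = 4 → {'h': 5, 'w': 2, 'k': 9, 'i': 4, 'x': 15}
tbl['h'] = 5+1 = 6 → {'h': 6, 'w': 2, 'k': 9, 'i': 4, 'x': 15}
tbl['v'] = tbl['i']+5 = 9 → {'h': 6, 'w': 2, 'k': 9, 'i': 4, 'x': 15, 'v': 9}

{'h': 6, 'w': 2, 'k': 9, 'i': 4, 'x': 15, 'v': 9}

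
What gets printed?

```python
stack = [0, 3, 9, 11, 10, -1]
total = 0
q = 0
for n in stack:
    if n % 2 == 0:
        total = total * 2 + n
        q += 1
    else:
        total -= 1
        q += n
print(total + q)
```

n=0: even, total = 0*2+0 = 0; q=1
n=3: not even, total = 0-1 = -1; q=4
n=9: not even, total = (-1)-1 = -2; q=13
n=11: not even, total = (-2)-1 = -3; q=24
n=10: even, total = (-3)*2+10 = 4; q=25
n=-1: not even, total = 4-1 = 3; q=24
total+q = 3+24 = 27

27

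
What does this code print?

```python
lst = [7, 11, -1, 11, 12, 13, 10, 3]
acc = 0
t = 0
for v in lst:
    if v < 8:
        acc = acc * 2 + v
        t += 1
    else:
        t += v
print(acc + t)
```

89

v=7: <8, acc = 0*2+7 = 7; t=1
v=11: not <8; t=12
v=-1: <8, acc = 7*2+(-1) = 13; t=13
v=11: not <8; t=24
v=12: not <8; t=36
v=13: not <8; t=49
v=10: not <8; t=59
v=3: <8, acc = 13*2+3 = 29; t=60
acc+t = 29+60 = 89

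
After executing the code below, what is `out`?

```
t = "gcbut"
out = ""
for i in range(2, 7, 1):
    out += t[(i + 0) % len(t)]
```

'butgc'

i=2: add t[2]='b' → 'b'
i=3: add t[3]='u' → 'bu'
i=4: add t[4]='t' → 'but'
i=5: add t[0]='g' → 'butg'
i=6: add t[1]='c' → 'butgc'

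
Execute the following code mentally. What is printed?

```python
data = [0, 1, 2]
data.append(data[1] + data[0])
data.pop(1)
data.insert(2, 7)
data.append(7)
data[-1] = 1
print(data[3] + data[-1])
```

2

append data[1]+data[0] = 1+0 = 1 → [0, 1, 2, 1]
pop(1) removes 1 → [0, 2, 1]
insert 7 at 2 → [0, 2, 7, 1]
append 7 → [0, 2, 7, 1, 7]
data[-1] = 1 → [0, 2, 7, 1, 1]
data[3]+data[-1] = 1+1 = 2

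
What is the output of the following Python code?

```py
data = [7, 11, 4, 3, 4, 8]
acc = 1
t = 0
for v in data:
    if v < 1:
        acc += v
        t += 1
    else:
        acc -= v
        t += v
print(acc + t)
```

1

v=7: not <1, acc = 1-7 = -6; t=7
v=11: not <1, acc = (-6)-11 = -17; t=18
v=4: not <1, acc = (-17)-4 = -21; t=22
v=3: not <1, acc = (-21)-3 = -24; t=25
v=4: not <1, acc = (-24)-4 = -28; t=29
v=8: not <1, acc = (-28)-8 = -36; t=37
acc+t = (-36)+37 = 1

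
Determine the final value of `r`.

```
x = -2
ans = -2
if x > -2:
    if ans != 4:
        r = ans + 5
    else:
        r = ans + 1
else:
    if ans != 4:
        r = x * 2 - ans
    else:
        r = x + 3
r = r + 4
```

x=-2, ans=-2
x > -2 is False; ans != 4 is True
→ r = x * 2 - ans = -2
r = (-2)+4 = 2

2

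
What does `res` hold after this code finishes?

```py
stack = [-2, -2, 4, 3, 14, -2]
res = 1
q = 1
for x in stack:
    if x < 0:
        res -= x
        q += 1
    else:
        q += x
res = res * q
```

175

x=-2: <0, res = 1-(-2) = 3; q=2
x=-2: <0, res = 3-(-2) = 5; q=3
x=4: not <0; q=7
x=3: not <0; q=10
x=14: not <0; q=24
x=-2: <0, res = 5-(-2) = 7; q=25
res*q = 7*25 = 175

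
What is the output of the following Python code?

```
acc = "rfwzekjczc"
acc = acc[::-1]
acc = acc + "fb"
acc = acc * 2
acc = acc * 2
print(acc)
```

czcjkezwfrfbczcjkezwfrfbczcjkezwfrfbczcjkezwfrfb

reverse → 'czcjkezwfr'
+ 'fb' → 'czcjkezwfrfb'
repeat ×2 → 'czcjkezwfrfbczcjkezwfrfb'
repeat ×2 → 'czcjkezwfrfbczcjkezwfrfbczcjkezwfrfbczcjkezwfrfb'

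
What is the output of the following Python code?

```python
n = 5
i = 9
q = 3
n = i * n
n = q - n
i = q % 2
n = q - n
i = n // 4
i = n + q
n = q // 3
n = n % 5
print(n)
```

1

n = 9*5 = 45
n = 3-45 = -42
i = 3%2 = 1
n = 3-(-42) = 45
i = 45//4 = 11
i = 45+3 = 48
n = 3//3 = 1
n = 1%5 = 1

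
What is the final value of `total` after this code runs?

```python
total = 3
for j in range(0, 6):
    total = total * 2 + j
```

249

j=0: total = 3*2+0 = 6
j=1: total = 6*2+1 = 13
j=2: total = 13*2+2 = 28
j=3: total = 28*2+3 = 59
j=4: total = 59*2+4 = 122
j=5: total = 122*2+5 = 249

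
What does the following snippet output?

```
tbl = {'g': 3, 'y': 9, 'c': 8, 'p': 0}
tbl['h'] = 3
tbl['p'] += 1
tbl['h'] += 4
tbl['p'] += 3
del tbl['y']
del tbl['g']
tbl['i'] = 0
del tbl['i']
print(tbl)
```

{'c': 8, 'p': 4, 'h': 7}

tbl['h'] = 3 → {'g': 3, 'y': 9, 'c': 8, 'p': 0, 'h': 3}
tbl['p'] = 0+1 = 1 → {'g': 3, 'y': 9, 'c': 8, 'p': 1, 'h': 3}
tbl['h'] = 3+4 = 7 → {'g': 3, 'y': 9, 'c': 8, 'p': 1, 'h': 7}
tbl['p'] = 1+3 = 4 → {'g': 3, 'y': 9, 'c': 8, 'p': 4, 'h': 7}
del 'y' → {'g': 3, 'c': 8, 'p': 4, 'h': 7}
del 'g' → {'c': 8, 'p': 4, 'h': 7}
tbl['i'] = 0 → {'c': 8, 'p': 4, 'h': 7, 'i': 0}
del 'i' → {'c': 8, 'p': 4, 'h': 7}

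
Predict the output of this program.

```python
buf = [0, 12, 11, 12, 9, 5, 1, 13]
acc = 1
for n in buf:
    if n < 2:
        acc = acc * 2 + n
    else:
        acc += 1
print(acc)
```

16

n=0: <2, acc = 1*2+0 = 2
n=12: not <2, acc = 2+1 = 3
n=11: not <2, acc = 3+1 = 4
n=12: not <2, acc = 4+1 = 5
n=9: not <2, acc = 5+1 = 6
n=5: not <2, acc = 6+1 = 7
n=1: <2, acc = 7*2+1 = 15
n=13: not <2, acc = 15+1 = 16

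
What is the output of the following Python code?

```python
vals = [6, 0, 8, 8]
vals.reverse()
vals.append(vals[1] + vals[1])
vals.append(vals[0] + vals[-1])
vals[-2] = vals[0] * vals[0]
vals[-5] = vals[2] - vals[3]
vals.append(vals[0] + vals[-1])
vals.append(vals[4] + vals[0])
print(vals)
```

[8, -6, 0, 6, 64, 24, 32, 72]

reverse → [8, 8, 0, 6]
append vals[1]+vals[1] = 8+8 = 16 → [8, 8, 0, 6, 16]
append vals[0]+vals[-1] = 8+16 = 24 → [8, 8, 0, 6, 16, 24]
vals[-2] = vals[0]*vals[0] = 8*8 = 64 → [8, 8, 0, 6, 64, 24]
vals[-5] = vals[2]-vals[3] = 0-6 = -6 → [8, -6, 0, 6, 64, 24]
append vals[0]+vals[-1] = 8+24 = 32 → [8, -6, 0, 6, 64, 24, 32]
append vals[4]+vals[0] = 64+8 = 72 → [8, -6, 0, 6, 64, 24, 32, 72]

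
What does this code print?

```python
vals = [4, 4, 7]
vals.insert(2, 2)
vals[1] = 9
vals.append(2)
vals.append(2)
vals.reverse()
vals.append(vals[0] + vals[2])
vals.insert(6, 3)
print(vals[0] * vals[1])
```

insert 2 at 2 → [4, 4, 2, 7]
vals[1] = 9 → [4, 9, 2, 7]
append 2 → [4, 9, 2, 7, 2]
append 2 → [4, 9, 2, 7, 2, 2]
reverse → [2, 2, 7, 2, 9, 4]
append vals[0]+vals[2] = 2+7 = 9 → [2, 2, 7, 2, 9, 4, 9]
insert 3 at 6 → [2, 2, 7, 2, 9, 4, 3, 9]
vals[0]*vals[1] = 2*2 = 4

4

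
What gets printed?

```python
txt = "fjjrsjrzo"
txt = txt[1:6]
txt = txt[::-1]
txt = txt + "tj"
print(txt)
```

slice [1:6] → 'jjrsj'
reverse → 'jsrjj'
+ 'tj' → 'jsrjjtj'

jsrjjtj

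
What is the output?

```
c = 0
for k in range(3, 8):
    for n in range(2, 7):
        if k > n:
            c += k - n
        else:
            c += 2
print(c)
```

55

k=3,n=2: 3>2, c = 0+1 = 1
k=3,n=3: not 3>3, c = 1+2 = 3
k=3,n=4: not 3>4, c = 3+2 = 5
k=3,n=5: not 3>5, c = 5+2 = 7
k=3,n=6: not 3>6, c = 7+2 = 9
k=4,n=2: 4>2, c = 9+2 = 11
k=4,n=3: 4>3, c = 11+1 = 12
k=4,n=4: not 4>4, c = 12+2 = 14
k=4,n=5: not 4>5, c = 14+2 = 16
k=4,n=6: not 4>6, c = 16+2 = 18
k=5,n=2: 5>2, c = 18+3 = 21
k=5,n=3: 5>3, c = 21+2 = 23
k=5,n=4: 5>4, c = 23+1 = 24
k=5,n=5: not 5>5, c = 24+2 = 26
k=5,n=6: not 5>6, c = 26+2 = 28
k=6,n=2: 6>2, c = 28+4 = 32
k=6,n=3: 6>3, c = 32+3 = 35
k=6,n=4: 6>4, c = 35+2 = 37
k=6,n=5: 6>5, c = 37+1 = 38
k=6,n=6: not 6>6, c = 38+2 = 40
k=7,n=2: 7>2, c = 40+5 = 45
k=7,n=3: 7>3, c = 45+4 = 49
k=7,n=4: 7>4, c = 49+3 = 52
k=7,n=5: 7>5, c = 52+2 = 54
k=7,n=6: 7>6, c = 54+1 = 55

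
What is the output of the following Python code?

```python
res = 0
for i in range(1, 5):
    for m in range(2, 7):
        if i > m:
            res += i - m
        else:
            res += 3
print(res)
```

i=1,m=2: not 1>2, res = 0+3 = 3
i=1,m=3: not 1>3, res = 3+3 = 6
i=1,m=4: not 1>4, res = 6+3 = 9
i=1,m=5: not 1>5, res = 9+3 = 12
i=1,m=6: not 1>6, res = 12+3 = 15
i=2,m=2: not 2>2, res = 15+3 = 18
i=2,m=3: not 2>3, res = 18+3 = 21
i=2,m=4: not 2>4, res = 21+3 = 24
i=2,m=5: not 2>5, res = 24+3 = 27
i=2,m=6: not 2>6, res = 27+3 = 30
i=3,m=2: 3>2, res = 30+1 = 31
i=3,m=3: not 3>3, res = 31+3 = 34
i=3,m=4: not 3>4, res = 34+3 = 37
i=3,m=5: not 3>5, res = 37+3 = 40
i=3,m=6: not 3>6, res = 40+3 = 43
i=4,m=2: 4>2, res = 43+2 = 45
i=4,m=3: 4>3, res = 45+1 = 46
i=4,m=4: not 4>4, res = 46+3 = 49
i=4,m=5: not 4>5, res = 49+3 = 52
i=4,m=6: not 4>6, res = 52+3 = 55

55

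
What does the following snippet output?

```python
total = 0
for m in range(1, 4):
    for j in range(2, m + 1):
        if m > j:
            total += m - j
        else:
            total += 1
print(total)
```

3

m=2,j=2: not 2>2, total = 0+1 = 1
m=3,j=2: 3>2, total = 1+1 = 2
m=3,j=3: not 3>3, total = 2+1 = 3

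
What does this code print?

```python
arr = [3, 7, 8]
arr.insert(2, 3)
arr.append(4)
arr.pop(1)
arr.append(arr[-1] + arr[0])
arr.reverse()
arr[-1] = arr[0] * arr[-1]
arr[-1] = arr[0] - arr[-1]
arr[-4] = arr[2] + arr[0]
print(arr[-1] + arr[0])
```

-7

insert 3 at 2 → [3, 7, 3, 8]
append 4 → [3, 7, 3, 8, 4]
pop(1) removes 7 → [3, 3, 8, 4]
append arr[-1]+arr[0] = 4+3 = 7 → [3, 3, 8, 4, 7]
reverse → [7, 4, 8, 3, 3]
arr[-1] = arr[0]*arr[-1] = 7*3 = 21 → [7, 4, 8, 3, 21]
arr[-1] = arr[0]-arr[-1] = 7-21 = -14 → [7, 4, 8, 3, -14]
arr[-4] = arr[2]+arr[0] = 8+7 = 15 → [7, 15, 8, 3, -14]
arr[-1]+arr[0] = (-14)+7 = -7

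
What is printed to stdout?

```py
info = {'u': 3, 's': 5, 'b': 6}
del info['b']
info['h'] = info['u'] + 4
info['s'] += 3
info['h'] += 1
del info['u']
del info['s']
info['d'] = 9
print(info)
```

{'h': 8, 'd': 9}

del 'b' → {'u': 3, 's': 5}
info['h'] = info['u']+4 = 7 → {'u': 3, 's': 5, 'h': 7}
info['s'] = 5+3 = 8 → {'u': 3, 's': 8, 'h': 7}
info['h'] = 7+1 = 8 → {'u': 3, 's': 8, 'h': 8}
del 'u' → {'s': 8, 'h': 8}
del 's' → {'h': 8}
info['d'] = 9 → {'h': 8, 'd': 9}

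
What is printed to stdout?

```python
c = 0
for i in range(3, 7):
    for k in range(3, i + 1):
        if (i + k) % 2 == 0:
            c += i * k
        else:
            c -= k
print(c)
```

110

i=3,k=3: even sum, c = 0+9 = 9
i=4,k=3: odd sum, c = 9-3 = 6
i=4,k=4: even sum, c = 6+16 = 22
i=5,k=3: even sum, c = 22+15 = 37
i=5,k=4: odd sum, c = 37-4 = 33
i=5,k=5: even sum, c = 33+25 = 58
i=6,k=3: odd sum, c = 58-3 = 55
i=6,k=4: even sum, c = 55+24 = 79
i=6,k=5: odd sum, c = 79-5 = 74
i=6,k=6: even sum, c = 74+36 = 110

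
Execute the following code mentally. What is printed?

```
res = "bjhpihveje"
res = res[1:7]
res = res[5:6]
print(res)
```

slice [1:7] → 'jhpihv'
slice [5:6] → 'v'

v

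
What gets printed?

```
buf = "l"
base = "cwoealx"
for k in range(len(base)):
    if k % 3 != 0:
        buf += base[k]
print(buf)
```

k=0: skip
k=1: add 'w' → 'lw'
k=2: add 'o' → 'lwo'
k=3: skip
k=4: add 'a' → 'lwoa'
k=5: add 'l' → 'lwoal'
k=6: skip

lwoal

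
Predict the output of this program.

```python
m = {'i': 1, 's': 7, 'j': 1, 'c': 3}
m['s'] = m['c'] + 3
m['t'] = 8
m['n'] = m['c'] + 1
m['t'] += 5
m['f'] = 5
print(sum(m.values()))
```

m['s'] = m['c']+3 = 6 → {'i': 1, 's': 6, 'j': 1, 'c': 3}
m['t'] = 8 → {'i': 1, 's': 6, 'j': 1, 'c': 3, 't': 8}
m['n'] = m['c']+1 = 4 → {'i': 1, 's': 6, 'j': 1, 'c': 3, 't': 8, 'n': 4}
m['t'] = 8+5 = 13 → {'i': 1, 's': 6, 'j': 1, 'c': 3, 't': 13, 'n': 4}
m['f'] = 5 → {'i': 1, 's': 6, 'j': 1, 'c': 3, 't': 13, 'n': 4, 'f': 5}
sum of values = 33

33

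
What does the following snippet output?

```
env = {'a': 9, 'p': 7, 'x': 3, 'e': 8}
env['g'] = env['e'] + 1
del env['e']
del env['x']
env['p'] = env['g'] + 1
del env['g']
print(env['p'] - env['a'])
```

1

env['g'] = env['e']+1 = 9 → {'a': 9, 'p': 7, 'x': 3, 'e': 8, 'g': 9}
del 'e' → {'a': 9, 'p': 7, 'x': 3, 'g': 9}
del 'x' → {'a': 9, 'p': 7, 'g': 9}
env['p'] = env['g']+1 = 10 → {'a': 9, 'p': 10, 'g': 9}
del 'g' → {'a': 9, 'p': 10}
env['p']-env['a'] = 10-9 = 1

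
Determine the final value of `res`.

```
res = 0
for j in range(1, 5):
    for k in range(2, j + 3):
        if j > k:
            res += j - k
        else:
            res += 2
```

j=1,k=2: not 1>2, res = 0+2 = 2
j=1,k=3: not 1>3, res = 2+2 = 4
j=2,k=2: not 2>2, res = 4+2 = 6
j=2,k=3: not 2>3, res = 6+2 = 8
j=2,k=4: not 2>4, res = 8+2 = 10
j=3,k=2: 3>2, res = 10+1 = 11
j=3,k=3: not 3>3, res = 11+2 = 13
j=3,k=4: not 3>4, res = 13+2 = 15
j=3,k=5: not 3>5, res = 15+2 = 17
j=4,k=2: 4>2, res = 17+2 = 19
j=4,k=3: 4>3, res = 19+1 = 20
j=4,k=4: not 4>4, res = 20+2 = 22
j=4,k=5: not 4>5, res = 22+2 = 24
j=4,k=6: not 4>6, res = 24+2 = 26

26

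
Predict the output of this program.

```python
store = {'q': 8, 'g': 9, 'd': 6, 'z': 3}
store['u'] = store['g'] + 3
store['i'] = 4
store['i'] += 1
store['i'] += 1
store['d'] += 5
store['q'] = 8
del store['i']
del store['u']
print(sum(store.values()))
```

31

store['u'] = store['g']+3 = 12 → {'q': 8, 'g': 9, 'd': 6, 'z': 3, 'u': 12}
store['i'] = 4 → {'q': 8, 'g': 9, 'd': 6, 'z': 3, 'u': 12, 'i': 4}
store['i'] = 4+1 = 5 → {'q': 8, 'g': 9, 'd': 6, 'z': 3, 'u': 12, 'i': 5}
store['i'] = 5+1 = 6 → {'q': 8, 'g': 9, 'd': 6, 'z': 3, 'u': 12, 'i': 6}
store['d'] = 6+5 = 11 → {'q': 8, 'g': 9, 'd': 11, 'z': 3, 'u': 12, 'i': 6}
store['q'] = 8 → {'q': 8, 'g': 9, 'd': 11, 'z': 3, 'u': 12, 'i': 6}
del 'i' → {'q': 8, 'g': 9, 'd': 11, 'z': 3, 'u': 12}
del 'u' → {'q': 8, 'g': 9, 'd': 11, 'z': 3}
sum of values = 31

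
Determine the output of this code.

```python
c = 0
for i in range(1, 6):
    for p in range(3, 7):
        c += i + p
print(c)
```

i=1,p=3: c = 0+4 = 4
i=1,p=4: c = 4+5 = 9
i=1,p=5: c = 9+6 = 15
i=1,p=6: c = 15+7 = 22
i=2,p=3: c = 22+5 = 27
i=2,p=4: c = 27+6 = 33
i=2,p=5: c = 33+7 = 40
i=2,p=6: c = 40+8 = 48
i=3,p=3: c = 48+6 = 54
i=3,p=4: c = 54+7 = 61
i=3,p=5: c = 61+8 = 69
i=3,p=6: c = 69+9 = 78
i=4,p=3: c = 78+7 = 85
i=4,p=4: c = 85+8 = 93
i=4,p=5: c = 93+9 = 102
i=4,p=6: c = 102+10 = 112
i=5,p=3: c = 112+8 = 120
i=5,p=4: c = 120+9 = 129
i=5,p=5: c = 129+10 = 139
i=5,p=6: c = 139+11 = 150

150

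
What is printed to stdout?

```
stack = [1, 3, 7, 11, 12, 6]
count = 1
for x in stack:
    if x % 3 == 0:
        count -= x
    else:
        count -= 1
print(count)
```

x=1: not %3==0, count = 1-1 = 0
x=3: %3==0, count = 0-3 = -3
x=7: not %3==0, count = (-3)-1 = -4
x=11: not %3==0, count = (-4)-1 = -5
x=12: %3==0, count = (-5)-12 = -17
x=6: %3==0, count = (-17)-6 = -23

-23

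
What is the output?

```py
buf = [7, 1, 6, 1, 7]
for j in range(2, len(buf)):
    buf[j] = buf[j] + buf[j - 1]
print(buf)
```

[7, 1, 7, 8, 15]

j=2: buf[2] = 6+1 = 7 → [7, 1, 7, 1, 7]
j=3: buf[3] = 1+7 = 8 → [7, 1, 7, 8, 7]
j=4: buf[4] = 7+8 = 15 → [7, 1, 7, 8, 15]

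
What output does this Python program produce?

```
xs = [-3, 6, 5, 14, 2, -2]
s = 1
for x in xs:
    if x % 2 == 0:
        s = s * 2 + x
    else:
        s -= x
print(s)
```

130

x=-3: not even, s = 1-(-3) = 4
x=6: even, s = 4*2+6 = 14
x=5: not even, s = 14-5 = 9
x=14: even, s = 9*2+14 = 32
x=2: even, s = 32*2+2 = 66
x=-2: even, s = 66*2+(-2) = 130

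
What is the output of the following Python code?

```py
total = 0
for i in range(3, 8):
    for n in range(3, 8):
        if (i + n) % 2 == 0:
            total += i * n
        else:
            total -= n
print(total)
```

265

i=3,n=3: even sum, total = 0+9 = 9
i=3,n=4: odd sum, total = 9-4 = 5
i=3,n=5: even sum, total = 5+15 = 20
i=3,n=6: odd sum, total = 20-6 = 14
i=3,n=7: even sum, total = 14+21 = 35
i=4,n=3: odd sum, total = 35-3 = 32
i=4,n=4: even sum, total = 32+16 = 48
i=4,n=5: odd sum, total = 48-5 = 43
i=4,n=6: even sum, total = 43+24 = 67
i=4,n=7: odd sum, total = 67-7 = 60
i=5,n=3: even sum, total = 60+15 = 75
i=5,n=4: odd sum, total = 75-4 = 71
i=5,n=5: even sum, total = 71+25 = 96
i=5,n=6: odd sum, total = 96-6 = 90
i=5,n=7: even sum, total = 90+35 = 125
i=6,n=3: odd sum, total = 125-3 = 122
i=6,n=4: even sum, total = 122+24 = 146
i=6,n=5: odd sum, total = 146-5 = 141
i=6,n=6: even sum, total = 141+36 = 177
i=6,n=7: odd sum, total = 177-7 = 170
i=7,n=3: even sum, total = 170+21 = 191
i=7,n=4: odd sum, total = 191-4 = 187
i=7,n=5: even sum, total = 187+35 = 222
i=7,n=6: odd sum, total = 222-6 = 216
i=7,n=7: even sum, total = 216+49 = 265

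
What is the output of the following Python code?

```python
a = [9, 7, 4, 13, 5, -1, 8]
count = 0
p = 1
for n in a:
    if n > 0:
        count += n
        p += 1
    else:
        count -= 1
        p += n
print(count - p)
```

n=9: >0, count = 0+9 = 9; p=2
n=7: >0, count = 9+7 = 16; p=3
n=4: >0, count = 16+4 = 20; p=4
n=13: >0, count = 20+13 = 33; p=5
n=5: >0, count = 33+5 = 38; p=6
n=-1: not >0, count = 38-1 = 37; p=5
n=8: >0, count = 37+8 = 45; p=6
count-p = 45-6 = 39

39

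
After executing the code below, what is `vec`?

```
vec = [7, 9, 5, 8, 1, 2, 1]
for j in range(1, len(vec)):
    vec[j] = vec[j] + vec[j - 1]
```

[7, 16, 21, 29, 30, 32, 33]

j=1: vec[1] = 9+7 = 16 → [7, 16, 5, 8, 1, 2, 1]
j=2: vec[2] = 5+16 = 21 → [7, 16, 21, 8, 1, 2, 1]
j=3: vec[3] = 8+21 = 29 → [7, 16, 21, 29, 1, 2, 1]
j=4: vec[4] = 1+29 = 30 → [7, 16, 21, 29, 30, 2, 1]
j=5: vec[5] = 2+30 = 32 → [7, 16, 21, 29, 30, 32, 1]
j=6: vec[6] = 1+32 = 33 → [7, 16, 21, 29, 30, 32, 33]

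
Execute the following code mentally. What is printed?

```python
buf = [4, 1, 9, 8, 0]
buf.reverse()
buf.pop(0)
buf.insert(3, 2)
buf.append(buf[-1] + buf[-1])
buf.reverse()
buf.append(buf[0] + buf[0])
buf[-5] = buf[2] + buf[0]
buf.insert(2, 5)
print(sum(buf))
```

reverse → [0, 8, 9, 1, 4]
pop(0) removes 0 → [8, 9, 1, 4]
insert 2 at 3 → [8, 9, 1, 2, 4]
append buf[-1]+buf[-1] = 4+4 = 8 → [8, 9, 1, 2, 4, 8]
reverse → [8, 4, 2, 1, 9, 8]
append buf[0]+buf[0] = 8+8 = 16 → [8, 4, 2, 1, 9, 8, 16]
buf[-5] = buf[2]+buf[0] = 2+8 = 10 → [8, 4, 10, 1, 9, 8, 16]
insert 5 at 2 → [8, 4, 5, 10, 1, 9, 8, 16]
sum = 61

61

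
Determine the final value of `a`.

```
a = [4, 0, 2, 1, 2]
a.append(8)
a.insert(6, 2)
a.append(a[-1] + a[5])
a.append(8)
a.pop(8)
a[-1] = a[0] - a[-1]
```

append 8 → [4, 0, 2, 1, 2, 8]
insert 2 at 6 → [4, 0, 2, 1, 2, 8, 2]
append a[-1]+a[5] = 2+8 = 10 → [4, 0, 2, 1, 2, 8, 2, 10]
append 8 → [4, 0, 2, 1, 2, 8, 2, 10, 8]
pop(8) removes 8 → [4, 0, 2, 1, 2, 8, 2, 10]
a[-1] = a[0]-a[-1] = 4-10 = -6 → [4, 0, 2, 1, 2, 8, 2, -6]

[4, 0, 2, 1, 2, 8, 2, -6]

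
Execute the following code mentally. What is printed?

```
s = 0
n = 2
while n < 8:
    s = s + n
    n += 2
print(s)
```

n=2: s = 0+2 = 2
n=4: s = 2+4 = 6
n=6: s = 6+6 = 12

12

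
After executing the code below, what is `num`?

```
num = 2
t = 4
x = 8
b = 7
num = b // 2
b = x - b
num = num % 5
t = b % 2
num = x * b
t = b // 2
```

8

num = 7//2 = 3
b = 8-7 = 1
num = 3%5 = 3
t = 1%2 = 1
num = 8*1 = 8
t = 1//2 = 0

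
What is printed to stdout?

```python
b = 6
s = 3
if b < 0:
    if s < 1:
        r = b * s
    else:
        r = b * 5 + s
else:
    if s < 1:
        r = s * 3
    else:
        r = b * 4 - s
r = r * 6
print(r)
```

126

b=6, s=3
b < 0 is False; s < 1 is False
→ r = b * 4 - s = 21
r = 21*6 = 126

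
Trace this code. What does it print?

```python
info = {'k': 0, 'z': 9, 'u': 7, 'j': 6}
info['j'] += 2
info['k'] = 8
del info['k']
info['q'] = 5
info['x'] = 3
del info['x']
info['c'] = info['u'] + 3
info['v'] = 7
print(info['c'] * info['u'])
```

70

info['j'] = 6+2 = 8 → {'k': 0, 'z': 9, 'u': 7, 'j': 8}
info['k'] = 8 → {'k': 8, 'z': 9, 'u': 7, 'j': 8}
del 'k' → {'z': 9, 'u': 7, 'j': 8}
info['q'] = 5 → {'z': 9, 'u': 7, 'j': 8, 'q': 5}
info['x'] = 3 → {'z': 9, 'u': 7, 'j': 8, 'q': 5, 'x': 3}
del 'x' → {'z': 9, 'u': 7, 'j': 8, 'q': 5}
info['c'] = info['u']+3 = 10 → {'z': 9, 'u': 7, 'j': 8, 'q': 5, 'c': 10}
info['v'] = 7 → {'z': 9, 'u': 7, 'j': 8, 'q': 5, 'c': 10, 'v': 7}
info['c']*info['u'] = 10*7 = 70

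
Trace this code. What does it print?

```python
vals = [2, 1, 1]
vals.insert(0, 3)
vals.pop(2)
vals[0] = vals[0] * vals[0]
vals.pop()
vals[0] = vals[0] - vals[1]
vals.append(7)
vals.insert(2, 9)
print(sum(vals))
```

25

insert 3 at 0 → [3, 2, 1, 1]
pop(2) removes 1 → [3, 2, 1]
vals[0] = vals[0]*vals[0] = 3*3 = 9 → [9, 2, 1]
pop() removes 1 → [9, 2]
vals[0] = vals[0]-vals[1] = 9-2 = 7 → [7, 2]
append 7 → [7, 2, 7]
insert 9 at 2 → [7, 2, 9, 7]
sum = 25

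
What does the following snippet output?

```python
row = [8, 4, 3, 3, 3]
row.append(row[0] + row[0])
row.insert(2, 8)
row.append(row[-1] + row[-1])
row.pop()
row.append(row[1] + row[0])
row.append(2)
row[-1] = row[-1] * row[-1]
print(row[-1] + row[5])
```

7

append row[0]+row[0] = 8+8 = 16 → [8, 4, 3, 3, 3, 16]
insert 8 at 2 → [8, 4, 8, 3, 3, 3, 16]
append row[-1]+row[-1] = 16+16 = 32 → [8, 4, 8, 3, 3, 3, 16, 32]
pop() removes 32 → [8, 4, 8, 3, 3, 3, 16]
append row[1]+row[0] = 4+8 = 12 → [8, 4, 8, 3, 3, 3, 16, 12]
append 2 → [8, 4, 8, 3, 3, 3, 16, 12, 2]
row[-1] = row[-1]*row[-1] = 2*2 = 4 → [8, 4, 8, 3, 3, 3, 16, 12, 4]
row[-1]+row[5] = 4+3 = 7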